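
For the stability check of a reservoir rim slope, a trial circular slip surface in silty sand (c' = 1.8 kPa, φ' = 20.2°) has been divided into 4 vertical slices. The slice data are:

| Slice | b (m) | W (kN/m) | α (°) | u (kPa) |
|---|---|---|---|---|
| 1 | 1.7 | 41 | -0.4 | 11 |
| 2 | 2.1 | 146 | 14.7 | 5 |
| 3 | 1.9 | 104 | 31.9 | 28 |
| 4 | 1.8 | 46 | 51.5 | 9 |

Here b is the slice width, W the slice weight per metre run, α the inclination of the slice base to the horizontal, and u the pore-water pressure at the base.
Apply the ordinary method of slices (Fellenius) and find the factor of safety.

Ordinary method of slices: FS = Σ[c'·Δl_i + (W_i cosα_i − u_i·Δl_i)·tanφ'] / Σ W_i sinα_i, with Δl_i = b_i / cosα_i.
Slice 1: Δl = 1.7/cos(-0.4°) = 1.700 m; N'_1 = 41·cos(-0.4°) − 11·1.700 = 22.3; c'Δl = 3.06; W sinα = -0.3
Slice 2: Δl = 2.1/cos14.7° = 2.171 m; N'_2 = 146·cos14.7° − 5·2.171 = 130.4; c'Δl = 3.91; W sinα = 37.0
Slice 3: Δl = 1.9/cos31.9° = 2.238 m; N'_3 = 104·cos31.9° − 28·2.238 = 25.6; c'Δl = 4.03; W sinα = 55.0
Slice 4: Δl = 1.8/cos51.5° = 2.891 m; N'_4 = 46·cos51.5° − 9·2.891 = 2.6; c'Δl = 5.20; W sinα = 36.0
Σc'Δl = 16.2 kN/m; ΣN' = 180.9 kN/m; ΣW sinα = 127.7 kN/m
Resisting = 16.2 + 180.9·tan20.2° = 16.2 + 66.6 = 82.8 kN/m
FS = 82.8 / 127.7 = 0.648

FS = 0.65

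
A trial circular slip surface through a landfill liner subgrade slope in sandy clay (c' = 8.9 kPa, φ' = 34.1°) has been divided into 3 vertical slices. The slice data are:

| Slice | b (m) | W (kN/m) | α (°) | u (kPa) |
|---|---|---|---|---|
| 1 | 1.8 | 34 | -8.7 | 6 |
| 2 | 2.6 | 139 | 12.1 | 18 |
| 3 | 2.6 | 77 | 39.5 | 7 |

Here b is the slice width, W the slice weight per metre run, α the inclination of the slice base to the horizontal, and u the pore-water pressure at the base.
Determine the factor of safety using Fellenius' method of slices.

FS = 2.32

Ordinary method of slices: FS = Σ[c'·Δl_i + (W_i cosα_i − u_i·Δl_i)·tanφ'] / Σ W_i sinα_i, with Δl_i = b_i / cosα_i.
Slice 1: Δl = 1.8/cos(-8.7°) = 1.821 m; N'_1 = 34·cos(-8.7°) − 6·1.821 = 22.7; c'Δl = 16.21; W sinα = -5.1
Slice 2: Δl = 2.6/cos12.1° = 2.659 m; N'_2 = 139·cos12.1° − 18·2.659 = 88.0; c'Δl = 23.67; W sinα = 29.1
Slice 3: Δl = 2.6/cos39.5° = 3.370 m; N'_3 = 77·cos39.5° − 7·3.370 = 35.8; c'Δl = 29.99; W sinα = 49.0
Σc'Δl = 69.9 kN/m; ΣN' = 146.6 kN/m; ΣW sinα = 73.0 kN/m
Resisting = 69.9 + 146.6·tan34.1° = 69.9 + 99.2 = 169.1 kN/m
FS = 169.1 / 73.0 = 2.317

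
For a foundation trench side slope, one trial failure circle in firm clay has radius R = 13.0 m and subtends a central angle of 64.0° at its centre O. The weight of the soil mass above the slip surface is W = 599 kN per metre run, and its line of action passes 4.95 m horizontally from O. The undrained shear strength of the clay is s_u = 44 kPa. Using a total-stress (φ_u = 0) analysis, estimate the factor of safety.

FS = 2.80

Taking moments about the centre O, the resisting moment is provided by the undrained shear strength acting along the arc:
Arc length L_a = R·θ = 13.0·(64.0°·π/180) = 13.0·1.1170 = 14.52 m
M_R = s_u·L_a·R = 44·14.52·13.0 = 8306.1 kN·m/m
M_D = W·d = 599·4.95 = 2965.1 kN·m/m
FS = M_R / M_D = 8306.1 / 2965.1 = 2.801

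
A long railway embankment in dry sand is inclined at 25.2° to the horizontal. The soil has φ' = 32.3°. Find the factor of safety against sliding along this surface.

FS = 1.34

For a dry cohesionless infinite slope the factor of safety is FS = tanφ' / tanβ.
FS = tan32.3° / tan25.2° = 0.6322 / 0.4706 = 1.343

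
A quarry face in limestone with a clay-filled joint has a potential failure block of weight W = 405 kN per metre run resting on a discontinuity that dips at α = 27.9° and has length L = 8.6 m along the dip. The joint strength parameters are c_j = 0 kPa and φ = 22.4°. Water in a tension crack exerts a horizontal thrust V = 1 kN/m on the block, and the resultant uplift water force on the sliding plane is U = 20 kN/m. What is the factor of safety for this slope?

Resolving the block weight along and normal to the plane and applying the Mohr–Coulomb strength on the joint:
N' = W cosα − U − V sinα = 405·cos27.9° − 20 − 1·sin27.9° = 337.5 kN/m
Driving force T = W sinα + V cosα = 405·sin27.9° + 1·cos27.9° = 190.4 kN/m
Resisting force R = c_j·L + N'·tanφ = 0·8.6 + 337.5·tan22.4° = 0.0 + 139.1 = 139.1 kN/m
FS = R / T = 139.1 / 190.4 = 0.731

FS = 0.73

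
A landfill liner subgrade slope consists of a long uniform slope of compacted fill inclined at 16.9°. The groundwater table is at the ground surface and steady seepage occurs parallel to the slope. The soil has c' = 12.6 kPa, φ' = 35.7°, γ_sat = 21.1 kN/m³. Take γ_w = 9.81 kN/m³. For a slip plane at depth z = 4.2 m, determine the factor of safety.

With seepage parallel to the slope and the water table at the surface, the effective normal stress on the slip plane uses the buoyant unit weight γ' = γ_sat − γ_w while the driving shear stress uses γ_sat:
FS = [c' + γ' z cos²β tanφ'] / [γ_sat z sinβ cosβ]
γ' = 21.1 − 9.81 = 11.29 kN/m³
Numerator = 12.6 + 11.29·4.2·cos²16.9°·tan35.7° = 12.6 + 11.29·4.2·0.9155·0.7186 = 43.794 kPa
Denominator = 21.1·4.2·sin16.9°·cos16.9° = 21.1·4.2·0.2907·0.9568 = 24.649 kPa
FS = 43.794 / 24.649 = 1.777

FS = 1.78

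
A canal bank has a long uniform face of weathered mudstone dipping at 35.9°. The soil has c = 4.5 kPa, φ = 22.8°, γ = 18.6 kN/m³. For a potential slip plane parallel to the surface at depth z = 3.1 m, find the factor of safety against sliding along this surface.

For an infinite slope with a slip plane parallel to the surface (no pore pressure): FS = [c + γz cos²β tanφ] / [γz sinβ cosβ].
γz = 18.6·3.1 = 57.66 kN/m²
Numerator = 4.5 + 57.66·cos²35.9°·tan22.8° = 4.5 + 57.66·0.6562·0.4204 = 20.404 kPa
Denominator = 57.66·sin35.9°·cos35.9° = 57.66·0.5864·0.8100 = 27.388 kPa
FS = 20.404 / 27.388 = 0.745

FS = 0.75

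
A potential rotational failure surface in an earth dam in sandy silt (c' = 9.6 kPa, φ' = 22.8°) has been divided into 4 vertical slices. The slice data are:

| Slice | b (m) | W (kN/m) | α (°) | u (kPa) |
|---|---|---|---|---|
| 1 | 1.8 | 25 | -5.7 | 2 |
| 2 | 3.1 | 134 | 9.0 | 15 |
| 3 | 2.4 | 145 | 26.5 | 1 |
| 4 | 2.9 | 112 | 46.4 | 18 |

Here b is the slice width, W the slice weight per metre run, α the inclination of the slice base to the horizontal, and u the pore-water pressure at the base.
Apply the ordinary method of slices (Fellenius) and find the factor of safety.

Ordinary method of slices: FS = Σ[c'·Δl_i + (W_i cosα_i − u_i·Δl_i)·tanφ'] / Σ W_i sinα_i, with Δl_i = b_i / cosα_i.
Slice 1: Δl = 1.8/cos(-5.7°) = 1.809 m; N'_1 = 25·cos(-5.7°) − 2·1.809 = 21.3; c'Δl = 17.37; W sinα = -2.5
Slice 2: Δl = 3.1/cos9.0° = 3.139 m; N'_2 = 134·cos9.0° − 15·3.139 = 85.3; c'Δl = 30.13; W sinα = 21.0
Slice 3: Δl = 2.4/cos26.5° = 2.682 m; N'_3 = 145·cos26.5° − 1·2.682 = 127.1; c'Δl = 25.74; W sinα = 64.7
Slice 4: Δl = 2.9/cos46.4° = 4.205 m; N'_4 = 112·cos46.4° − 18·4.205 = 1.5; c'Δl = 40.37; W sinα = 81.1
Σc'Δl = 113.6 kN/m; ΣN' = 235.2 kN/m; ΣW sinα = 164.3 kN/m
Resisting = 113.6 + 235.2·tan22.8° = 113.6 + 98.9 = 212.5 kN/m
FS = 212.5 / 164.3 = 1.293

FS = 1.29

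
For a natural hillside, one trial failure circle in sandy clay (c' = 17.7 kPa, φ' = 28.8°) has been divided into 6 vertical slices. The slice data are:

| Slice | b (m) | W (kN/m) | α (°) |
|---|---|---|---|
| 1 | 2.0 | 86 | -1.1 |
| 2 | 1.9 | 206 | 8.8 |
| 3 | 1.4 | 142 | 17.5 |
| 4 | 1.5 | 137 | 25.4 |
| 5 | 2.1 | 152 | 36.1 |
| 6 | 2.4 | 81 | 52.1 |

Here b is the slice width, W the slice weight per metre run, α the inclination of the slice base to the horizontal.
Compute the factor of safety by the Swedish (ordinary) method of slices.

Ordinary method of slices: FS = Σ[c'·Δl_i + (W_i cosα_i)·tanφ'] / Σ W_i sinα_i, with Δl_i = b_i / cosα_i.
Slice 1: Δl = 2.0/cos(-1.1°) = 2.000 m; N'_1 = 86·cos(-1.1°) = 86.0; c'Δl = 35.41; W sinα = -1.7
Slice 2: Δl = 1.9/cos8.8° = 1.923 m; N'_2 = 206·cos8.8° = 203.6; c'Δl = 34.03; W sinα = 31.5
Slice 3: Δl = 1.4/cos17.5° = 1.468 m; N'_3 = 142·cos17.5° = 135.4; c'Δl = 25.98; W sinα = 42.7
Slice 4: Δl = 1.5/cos25.4° = 1.661 m; N'_4 = 137·cos25.4° = 123.8; c'Δl = 29.39; W sinα = 58.8
Slice 5: Δl = 2.1/cos36.1° = 2.599 m; N'_5 = 152·cos36.1° = 122.8; c'Δl = 46.00; W sinα = 89.6
Slice 6: Δl = 2.4/cos52.1° = 3.907 m; N'_6 = 81·cos52.1° = 49.8; c'Δl = 69.15; W sinα = 63.9
Σc'Δl = 240.0 kN/m; ΣN' = 721.3 kN/m; ΣW sinα = 284.8 kN/m
Resisting = 240.0 + 721.3·tan28.8° = 240.0 + 396.5 = 636.5 kN/m
FS = 636.5 / 284.8 = 2.235

FS = 2.23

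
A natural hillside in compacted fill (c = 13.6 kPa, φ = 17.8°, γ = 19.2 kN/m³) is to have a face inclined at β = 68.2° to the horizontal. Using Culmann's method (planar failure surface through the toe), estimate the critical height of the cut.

Culmann's analysis gives the critical failure plane at α_cr = (β + φ)/2 = (68.2 + 17.8)/2 = 43.0°, and the critical height
H_c = (4c/γ) · sinβ cosφ / [1 − cos(β − φ)]
    = (4·13.6/19.2) · sin68.2°·cos17.8° / [1 − cos(50.4°)]
    = 2.833 · 0.9285·0.9521 / [1 − 0.6374]
    = 2.833 · 0.8840 / 0.3626
    = 6.91 m

H_c = 6.91 m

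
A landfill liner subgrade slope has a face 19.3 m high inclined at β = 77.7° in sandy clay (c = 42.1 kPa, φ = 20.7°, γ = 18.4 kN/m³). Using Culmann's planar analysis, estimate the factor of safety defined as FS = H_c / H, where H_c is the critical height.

FS = 0.95

H_c = (4c/γ) · sinβ cosφ / [1 − cos(β − φ)]
    = (4·42.1/18.4) · sin77.7°·cos20.7° / [1 − cos57.0°]
    = 9.152 · 0.9140 / 0.4554 = 18.37 m
FS = H_c / H = 18.37 / 19.3 = 0.952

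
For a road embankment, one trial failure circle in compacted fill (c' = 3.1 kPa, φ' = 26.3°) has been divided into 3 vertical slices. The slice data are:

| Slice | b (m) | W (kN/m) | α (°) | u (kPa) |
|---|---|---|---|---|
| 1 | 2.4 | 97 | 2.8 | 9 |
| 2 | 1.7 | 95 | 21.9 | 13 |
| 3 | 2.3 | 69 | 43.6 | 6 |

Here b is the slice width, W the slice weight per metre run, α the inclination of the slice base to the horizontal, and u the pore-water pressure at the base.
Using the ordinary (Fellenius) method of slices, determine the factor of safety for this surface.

Ordinary method of slices: FS = Σ[c'·Δl_i + (W_i cosα_i − u_i·Δl_i)·tanφ'] / Σ W_i sinα_i, with Δl_i = b_i / cosα_i.
Slice 1: Δl = 2.4/cos2.8° = 2.403 m; N'_1 = 97·cos2.8° − 9·2.403 = 75.3; c'Δl = 7.45; W sinα = 4.7
Slice 2: Δl = 1.7/cos21.9° = 1.832 m; N'_2 = 95·cos21.9° − 13·1.832 = 64.3; c'Δl = 5.68; W sinα = 35.4
Slice 3: Δl = 2.3/cos43.6° = 3.176 m; N'_3 = 69·cos43.6° − 6·3.176 = 30.9; c'Δl = 9.85; W sinα = 47.6
Σc'Δl = 23.0 kN/m; ΣN' = 170.5 kN/m; ΣW sinα = 87.8 kN/m
Resisting = 23.0 + 170.5·tan26.3° = 23.0 + 84.3 = 107.2 kN/m
FS = 107.2 / 87.8 = 1.222

FS = 1.22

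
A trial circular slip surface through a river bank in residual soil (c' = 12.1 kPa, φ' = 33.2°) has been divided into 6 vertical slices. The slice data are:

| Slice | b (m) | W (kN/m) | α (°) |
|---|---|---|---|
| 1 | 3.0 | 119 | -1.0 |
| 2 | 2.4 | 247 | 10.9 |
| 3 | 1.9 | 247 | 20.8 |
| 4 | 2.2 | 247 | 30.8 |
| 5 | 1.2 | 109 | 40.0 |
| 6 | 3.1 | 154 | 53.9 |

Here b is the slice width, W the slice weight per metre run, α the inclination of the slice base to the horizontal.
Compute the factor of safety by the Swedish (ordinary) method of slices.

FS = 1.86

Ordinary method of slices: FS = Σ[c'·Δl_i + (W_i cosα_i)·tanφ'] / Σ W_i sinα_i, with Δl_i = b_i / cosα_i.
Slice 1: Δl = 3.0/cos(-1.0°) = 3.000 m; N'_1 = 119·cos(-1.0°) = 119.0; c'Δl = 36.31; W sinα = -2.1
Slice 2: Δl = 2.4/cos10.9° = 2.444 m; N'_2 = 247·cos10.9° = 242.5; c'Δl = 29.57; W sinα = 46.7
Slice 3: Δl = 1.9/cos20.8° = 2.032 m; N'_3 = 247·cos20.8° = 230.9; c'Δl = 24.59; W sinα = 87.7
Slice 4: Δl = 2.2/cos30.8° = 2.561 m; N'_4 = 247·cos30.8° = 212.2; c'Δl = 30.99; W sinα = 126.5
Slice 5: Δl = 1.2/cos40.0° = 1.566 m; N'_5 = 109·cos40.0° = 83.5; c'Δl = 18.95; W sinα = 70.1
Slice 6: Δl = 3.1/cos53.9° = 5.261 m; N'_6 = 154·cos53.9° = 90.7; c'Δl = 63.66; W sinα = 124.4
Σc'Δl = 204.1 kN/m; ΣN' = 978.8 kN/m; ΣW sinα = 453.3 kN/m
Resisting = 204.1 + 978.8·tan33.2° = 204.1 + 640.5 = 844.6 kN/m
FS = 844.6 / 453.3 = 1.863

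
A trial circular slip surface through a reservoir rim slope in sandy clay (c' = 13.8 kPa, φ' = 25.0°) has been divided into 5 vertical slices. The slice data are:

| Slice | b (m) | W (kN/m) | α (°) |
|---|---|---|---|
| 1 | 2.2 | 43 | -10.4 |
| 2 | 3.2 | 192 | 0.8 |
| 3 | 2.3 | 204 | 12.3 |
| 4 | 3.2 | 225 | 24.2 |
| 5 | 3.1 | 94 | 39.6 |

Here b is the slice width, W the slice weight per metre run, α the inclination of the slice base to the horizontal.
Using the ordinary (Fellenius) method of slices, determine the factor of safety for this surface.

Ordinary method of slices: FS = Σ[c'·Δl_i + (W_i cosα_i)·tanφ'] / Σ W_i sinα_i, with Δl_i = b_i / cosα_i.
Slice 1: Δl = 2.2/cos(-10.4°) = 2.237 m; N'_1 = 43·cos(-10.4°) = 42.3; c'Δl = 30.87; W sinα = -7.8
Slice 2: Δl = 3.2/cos0.8° = 3.200 m; N'_2 = 192·cos0.8° = 192.0; c'Δl = 44.16; W sinα = 2.7
Slice 3: Δl = 2.3/cos12.3° = 2.354 m; N'_3 = 204·cos12.3° = 199.3; c'Δl = 32.49; W sinα = 43.5
Slice 4: Δl = 3.2/cos24.2° = 3.508 m; N'_4 = 225·cos24.2° = 205.2; c'Δl = 48.41; W sinα = 92.2
Slice 5: Δl = 3.1/cos39.6° = 4.023 m; N'_5 = 94·cos39.6° = 72.4; c'Δl = 55.52; W sinα = 59.9
Σc'Δl = 211.5 kN/m; ΣN' = 711.2 kN/m; ΣW sinα = 190.5 kN/m
Resisting = 211.5 + 711.2·tan25.0° = 211.5 + 331.7 = 543.1 kN/m
FS = 543.1 / 190.5 = 2.851

FS = 2.85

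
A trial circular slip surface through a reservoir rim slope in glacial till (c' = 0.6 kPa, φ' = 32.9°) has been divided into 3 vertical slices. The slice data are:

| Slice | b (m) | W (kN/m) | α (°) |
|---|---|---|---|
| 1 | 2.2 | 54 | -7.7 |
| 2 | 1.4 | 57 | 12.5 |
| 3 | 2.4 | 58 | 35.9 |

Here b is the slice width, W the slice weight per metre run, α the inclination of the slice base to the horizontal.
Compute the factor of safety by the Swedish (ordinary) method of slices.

FS = 2.68

Ordinary method of slices: FS = Σ[c'·Δl_i + (W_i cosα_i)·tanφ'] / Σ W_i sinα_i, with Δl_i = b_i / cosα_i.
Slice 1: Δl = 2.2/cos(-7.7°) = 2.220 m; N'_1 = 54·cos(-7.7°) = 53.5; c'Δl = 1.33; W sinα = -7.2
Slice 2: Δl = 1.4/cos12.5° = 1.434 m; N'_2 = 57·cos12.5° = 55.6; c'Δl = 0.86; W sinα = 12.3
Slice 3: Δl = 2.4/cos35.9° = 2.963 m; N'_3 = 58·cos35.9° = 47.0; c'Δl = 1.78; W sinα = 34.0
Σc'Δl = 4.0 kN/m; ΣN' = 156.1 kN/m; ΣW sinα = 39.1 kN/m
Resisting = 4.0 + 156.1·tan32.9° = 4.0 + 101.0 = 105.0 kN/m
FS = 105.0 / 39.1 = 2.684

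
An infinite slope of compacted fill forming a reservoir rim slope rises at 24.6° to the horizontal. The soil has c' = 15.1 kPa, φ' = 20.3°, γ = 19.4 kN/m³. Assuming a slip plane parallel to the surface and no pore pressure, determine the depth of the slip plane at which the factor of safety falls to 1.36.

Setting FS = 1.36 in FS = [c' + γz cos²β tanφ'] / [γz sinβ cosβ] and solving for z:
z = c' / [γ cosβ (FS·sinβ − cosβ·tanφ')]
  = 15.1 / [19.4·cos24.6°·(1.36·sin24.6° − cos24.6°·tan20.3°)]
  = 15.1 / [19.4·0.9092·(1.36·0.4163 − 0.9092·0.3699)]
  = 15.1 / 4.0536 = 3.725 m

z = 3.73 m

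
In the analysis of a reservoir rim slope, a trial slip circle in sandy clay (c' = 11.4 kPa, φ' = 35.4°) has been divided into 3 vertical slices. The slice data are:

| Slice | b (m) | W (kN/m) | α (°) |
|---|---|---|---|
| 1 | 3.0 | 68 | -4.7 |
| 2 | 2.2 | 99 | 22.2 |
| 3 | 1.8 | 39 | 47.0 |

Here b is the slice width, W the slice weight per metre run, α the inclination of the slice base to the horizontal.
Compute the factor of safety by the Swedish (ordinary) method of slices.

FS = 3.71

Ordinary method of slices: FS = Σ[c'·Δl_i + (W_i cosα_i)·tanφ'] / Σ W_i sinα_i, with Δl_i = b_i / cosα_i.
Slice 1: Δl = 3.0/cos(-4.7°) = 3.010 m; N'_1 = 68·cos(-4.7°) = 67.8; c'Δl = 34.32; W sinα = -5.6
Slice 2: Δl = 2.2/cos22.2° = 2.376 m; N'_2 = 99·cos22.2° = 91.7; c'Δl = 27.09; W sinα = 37.4
Slice 3: Δl = 1.8/cos47.0° = 2.639 m; N'_3 = 39·cos47.0° = 26.6; c'Δl = 30.09; W sinα = 28.5
Σc'Δl = 91.5 kN/m; ΣN' = 186.0 kN/m; ΣW sinα = 60.4 kN/m
Resisting = 91.5 + 186.0·tan35.4° = 91.5 + 132.2 = 223.7 kN/m
FS = 223.7 / 60.4 = 3.706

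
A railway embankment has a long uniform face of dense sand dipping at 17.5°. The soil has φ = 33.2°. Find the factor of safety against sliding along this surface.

For a dry cohesionless infinite slope the factor of safety is FS = tanφ / tanβ.
FS = tan33.2° / tan17.5° = 0.6544 / 0.3153 = 2.075

FS = 2.08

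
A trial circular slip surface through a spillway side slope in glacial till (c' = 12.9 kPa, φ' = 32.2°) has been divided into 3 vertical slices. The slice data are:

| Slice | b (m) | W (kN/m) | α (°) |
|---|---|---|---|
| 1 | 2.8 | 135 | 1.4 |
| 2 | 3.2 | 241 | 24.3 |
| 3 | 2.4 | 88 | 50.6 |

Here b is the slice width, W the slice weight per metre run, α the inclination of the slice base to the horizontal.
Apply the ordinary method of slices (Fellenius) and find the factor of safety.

FS = 2.28

Ordinary method of slices: FS = Σ[c'·Δl_i + (W_i cosα_i)·tanφ'] / Σ W_i sinα_i, with Δl_i = b_i / cosα_i.
Slice 1: Δl = 2.8/cos1.4° = 2.801 m; N'_1 = 135·cos1.4° = 135.0; c'Δl = 36.13; W sinα = 3.3
Slice 2: Δl = 3.2/cos24.3° = 3.511 m; N'_2 = 241·cos24.3° = 219.6; c'Δl = 45.29; W sinα = 99.2
Slice 3: Δl = 2.4/cos50.6° = 3.781 m; N'_3 = 88·cos50.6° = 55.9; c'Δl = 48.78; W sinα = 68.0
Σc'Δl = 130.2 kN/m; ΣN' = 410.5 kN/m; ΣW sinα = 170.5 kN/m
Resisting = 130.2 + 410.5·tan32.2° = 130.2 + 258.5 = 388.7 kN/m
FS = 388.7 / 170.5 = 2.280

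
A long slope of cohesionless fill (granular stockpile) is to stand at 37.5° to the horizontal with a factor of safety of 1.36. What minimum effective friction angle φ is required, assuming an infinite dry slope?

φ = 46.2°

FS = tanφ/tanβ ⇒ tanφ = FS · tanβ = 1.36 · tan37.5° = 1.0436
φ = arctan(1.0436) = 46.22°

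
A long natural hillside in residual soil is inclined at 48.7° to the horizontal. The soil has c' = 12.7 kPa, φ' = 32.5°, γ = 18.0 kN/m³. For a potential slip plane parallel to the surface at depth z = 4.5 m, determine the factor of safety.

For an infinite slope with a slip plane parallel to the surface (no pore pressure): FS = [c' + γz cos²β tanφ'] / [γz sinβ cosβ].
γz = 18.0·4.5 = 81.00 kN/m²
Numerator = 12.7 + 81.00·cos²48.7°·tan32.5° = 12.7 + 81.00·0.4356·0.6371 = 35.178 kPa
Denominator = 81.00·sin48.7°·cos48.7° = 81.00·0.7513·0.6600 = 40.163 kPa
FS = 35.178 / 40.163 = 0.876

FS = 0.88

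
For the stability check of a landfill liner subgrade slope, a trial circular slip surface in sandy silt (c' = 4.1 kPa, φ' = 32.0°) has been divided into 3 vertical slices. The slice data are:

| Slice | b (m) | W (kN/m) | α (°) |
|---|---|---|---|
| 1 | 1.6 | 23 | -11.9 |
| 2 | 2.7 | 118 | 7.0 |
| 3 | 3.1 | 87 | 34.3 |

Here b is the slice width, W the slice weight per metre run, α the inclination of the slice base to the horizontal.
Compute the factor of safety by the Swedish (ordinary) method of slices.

Ordinary method of slices: FS = Σ[c'·Δl_i + (W_i cosα_i)·tanφ'] / Σ W_i sinα_i, with Δl_i = b_i / cosα_i.
Slice 1: Δl = 1.6/cos(-11.9°) = 1.635 m; N'_1 = 23·cos(-11.9°) = 22.5; c'Δl = 6.70; W sinα = -4.7
Slice 2: Δl = 2.7/cos7.0° = 2.720 m; N'_2 = 118·cos7.0° = 117.1; c'Δl = 11.15; W sinα = 14.4
Slice 3: Δl = 3.1/cos34.3° = 3.753 m; N'_3 = 87·cos34.3° = 71.9; c'Δl = 15.39; W sinα = 49.0
Σc'Δl = 33.2 kN/m; ΣN' = 211.5 kN/m; ΣW sinα = 58.7 kN/m
Resisting = 33.2 + 211.5·tan32.0° = 33.2 + 132.2 = 165.4 kN/m
FS = 165.4 / 58.7 = 2.819

FS = 2.82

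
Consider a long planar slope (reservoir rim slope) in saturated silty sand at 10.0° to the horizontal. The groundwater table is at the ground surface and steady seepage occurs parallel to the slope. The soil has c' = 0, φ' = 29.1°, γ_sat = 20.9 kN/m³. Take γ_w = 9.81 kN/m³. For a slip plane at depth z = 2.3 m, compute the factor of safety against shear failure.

FS = 1.67

With seepage parallel to the slope and the water table at the surface, the effective normal stress on the slip plane uses the buoyant unit weight γ' = γ_sat − γ_w while the driving shear stress uses γ_sat:
FS = [c' + γ' z cos²β tanφ'] / [γ_sat z sinβ cosβ]
(For c' = 0 this reduces to FS = (γ'/γ_sat)·tanφ'/tanβ.)
γ' = 20.9 − 9.81 = 11.09 kN/m³
Numerator = 0.0 + 11.09·2.3·cos²10.0°·tan29.1° = 0.0 + 11.09·2.3·0.9698·0.5566 = 13.769 kPa
Denominator = 20.9·2.3·sin10.0°·cos10.0° = 20.9·2.3·0.1736·0.9848 = 8.220 kPa
FS = 13.769 / 8.220 = 1.675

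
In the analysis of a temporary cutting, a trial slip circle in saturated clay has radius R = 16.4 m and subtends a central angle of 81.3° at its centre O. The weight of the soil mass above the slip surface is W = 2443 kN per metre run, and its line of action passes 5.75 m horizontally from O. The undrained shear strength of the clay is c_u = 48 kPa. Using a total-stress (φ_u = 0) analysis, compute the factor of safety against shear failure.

Taking moments about the centre O, the resisting moment is provided by the undrained shear strength acting along the arc:
Arc length L_a = R·θ = 16.4·(81.3°·π/180) = 16.4·1.4190 = 23.27 m
M_R = c_u·L_a·R = 48·23.27·16.4 = 18318.8 kN·m/m
M_D = W·d = 2443·5.75 = 14047.2 kN·m/m
FS = M_R / M_D = 18318.8 / 14047.2 = 1.304

FS = 1.30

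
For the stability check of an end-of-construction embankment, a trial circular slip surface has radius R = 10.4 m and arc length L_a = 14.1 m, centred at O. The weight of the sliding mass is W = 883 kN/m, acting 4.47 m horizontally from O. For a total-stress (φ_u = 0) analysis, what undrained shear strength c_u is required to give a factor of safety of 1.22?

FS = c_u·L_a·R / (W·d), so c_u = FS·W·d / (L_a·R).
c_u = 1.22·883·4.47 / (14.10·10.4) = 4815.4 / 146.64 = 32.84 kPa

c_u = 32.8 kPa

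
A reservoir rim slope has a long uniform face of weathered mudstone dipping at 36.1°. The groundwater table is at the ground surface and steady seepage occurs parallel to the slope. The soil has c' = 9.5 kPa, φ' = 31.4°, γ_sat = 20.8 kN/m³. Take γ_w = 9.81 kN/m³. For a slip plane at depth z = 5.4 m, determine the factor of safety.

FS = 0.62

With seepage parallel to the slope and the water table at the surface, the effective normal stress on the slip plane uses the buoyant unit weight γ' = γ_sat − γ_w while the driving shear stress uses γ_sat:
FS = [c' + γ' z cos²β tanφ'] / [γ_sat z sinβ cosβ]
γ' = 20.8 − 9.81 = 10.99 kN/m³
Numerator = 9.5 + 10.99·5.4·cos²36.1°·tan31.4° = 9.5 + 10.99·5.4·0.6528·0.6104 = 33.149 kPa
Denominator = 20.8·5.4·sin36.1°·cos36.1° = 20.8·5.4·0.5892·0.8080 = 53.472 kPa
FS = 33.149 / 53.472 = 0.620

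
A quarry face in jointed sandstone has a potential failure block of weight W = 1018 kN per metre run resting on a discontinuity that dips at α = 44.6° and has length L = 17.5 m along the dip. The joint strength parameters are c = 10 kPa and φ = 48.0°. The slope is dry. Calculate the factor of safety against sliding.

FS = 1.37

Resolving the block weight along and normal to the plane and applying the Mohr–Coulomb strength on the joint:
N' = W cosα = 1018·cos44.6° = 724.8 kN/m
Driving force T = W sinα = 1018·sin44.6° = 714.8 kN/m
Resisting force R = c·L + N'·tanφ = 10·17.5 + 724.8·tan48.0° = 175.0 + 805.0 = 980.0 kN/m
FS = R / T = 980.0 / 714.8 = 1.371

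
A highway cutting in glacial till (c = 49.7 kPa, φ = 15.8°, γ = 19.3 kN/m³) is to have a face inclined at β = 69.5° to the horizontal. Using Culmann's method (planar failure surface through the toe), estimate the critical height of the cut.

H_c = 22.75 m

Culmann's analysis gives the critical failure plane at α_cr = (β + φ)/2 = (69.5 + 15.8)/2 = 42.6°, and the critical height
H_c = (4c/γ) · sinβ cosφ / [1 − cos(β − φ)]
    = (4·49.7/19.3) · sin69.5°·cos15.8° / [1 − cos(53.7°)]
    = 10.301 · 0.9367·0.9622 / [1 − 0.5920]
    = 10.301 · 0.9013 / 0.4080
    = 22.75 m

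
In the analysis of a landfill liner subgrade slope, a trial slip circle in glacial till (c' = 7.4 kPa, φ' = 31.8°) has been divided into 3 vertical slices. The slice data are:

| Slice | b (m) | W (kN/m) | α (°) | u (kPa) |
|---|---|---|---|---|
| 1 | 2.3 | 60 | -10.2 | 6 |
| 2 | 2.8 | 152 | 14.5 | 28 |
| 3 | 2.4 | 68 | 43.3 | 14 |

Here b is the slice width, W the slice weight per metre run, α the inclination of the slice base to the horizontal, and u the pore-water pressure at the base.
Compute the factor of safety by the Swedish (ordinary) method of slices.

FS = 1.81

Ordinary method of slices: FS = Σ[c'·Δl_i + (W_i cosα_i − u_i·Δl_i)·tanφ'] / Σ W_i sinα_i, with Δl_i = b_i / cosα_i.
Slice 1: Δl = 2.3/cos(-10.2°) = 2.337 m; N'_1 = 60·cos(-10.2°) − 6·2.337 = 45.0; c'Δl = 17.29; W sinα = -10.6
Slice 2: Δl = 2.8/cos14.5° = 2.892 m; N'_2 = 152·cos14.5° − 28·2.892 = 66.2; c'Δl = 21.40; W sinα = 38.1
Slice 3: Δl = 2.4/cos43.3° = 3.298 m; N'_3 = 68·cos43.3° − 14·3.298 = 3.3; c'Δl = 24.40; W sinα = 46.6
Σc'Δl = 63.1 kN/m; ΣN' = 114.5 kN/m; ΣW sinα = 74.1 kN/m
Resisting = 63.1 + 114.5·tan31.8° = 63.1 + 71.0 = 134.1 kN/m
FS = 134.1 / 74.1 = 1.811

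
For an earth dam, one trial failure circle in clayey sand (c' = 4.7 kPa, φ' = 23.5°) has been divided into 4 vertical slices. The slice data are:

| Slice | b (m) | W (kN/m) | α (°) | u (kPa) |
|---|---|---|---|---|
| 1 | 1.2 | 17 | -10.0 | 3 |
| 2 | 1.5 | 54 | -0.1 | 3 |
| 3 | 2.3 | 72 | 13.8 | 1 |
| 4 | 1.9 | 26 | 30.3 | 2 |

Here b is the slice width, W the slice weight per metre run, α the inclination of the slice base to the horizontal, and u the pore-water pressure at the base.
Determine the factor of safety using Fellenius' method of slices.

Ordinary method of slices: FS = Σ[c'·Δl_i + (W_i cosα_i − u_i·Δl_i)·tanφ'] / Σ W_i sinα_i, with Δl_i = b_i / cosα_i.
Slice 1: Δl = 1.2/cos(-10.0°) = 1.219 m; N'_1 = 17·cos(-10.0°) − 3·1.219 = 13.1; c'Δl = 5.73; W sinα = -3.0
Slice 2: Δl = 1.5/cos(-0.1°) = 1.500 m; N'_2 = 54·cos(-0.1°) − 3·1.500 = 49.5; c'Δl = 7.05; W sinα = -0.1
Slice 3: Δl = 2.3/cos13.8° = 2.368 m; N'_3 = 72·cos13.8° − 1·2.368 = 67.6; c'Δl = 11.13; W sinα = 17.2
Slice 4: Δl = 1.9/cos30.3° = 2.201 m; N'_4 = 26·cos30.3° − 2·2.201 = 18.0; c'Δl = 10.34; W sinα = 13.1
Σc'Δl = 34.3 kN/m; ΣN' = 148.2 kN/m; ΣW sinα = 27.2 kN/m
Resisting = 34.3 + 148.2·tan23.5° = 34.3 + 64.4 = 98.7 kN/m
FS = 98.7 / 27.2 = 3.622

FS = 3.62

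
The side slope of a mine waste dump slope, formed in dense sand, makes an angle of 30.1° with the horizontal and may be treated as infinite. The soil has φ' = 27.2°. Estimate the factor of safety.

For a dry cohesionless infinite slope the factor of safety is FS = tanφ' / tanβ.
FS = tan27.2° / tan30.1° = 0.5139 / 0.5797 = 0.887

FS = 0.89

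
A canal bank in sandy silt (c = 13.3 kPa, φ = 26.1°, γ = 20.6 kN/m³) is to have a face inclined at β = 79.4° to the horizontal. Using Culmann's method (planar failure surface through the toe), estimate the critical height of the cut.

H_c = 5.67 m

Culmann's analysis gives the critical failure plane at α_cr = (β + φ)/2 = (79.4 + 26.1)/2 = 52.8°, and the critical height
H_c = (4c/γ) · sinβ cosφ / [1 − cos(β − φ)]
    = (4·13.3/20.6) · sin79.4°·cos26.1° / [1 − cos(53.3°)]
    = 2.583 · 0.9829·0.8980 / [1 − 0.5976]
    = 2.583 · 0.8827 / 0.4024
    = 5.67 m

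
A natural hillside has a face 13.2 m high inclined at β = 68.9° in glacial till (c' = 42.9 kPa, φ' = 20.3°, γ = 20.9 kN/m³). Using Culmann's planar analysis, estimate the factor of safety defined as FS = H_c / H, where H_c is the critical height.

H_c = (4c'/γ) · sinβ cosφ' / [1 − cos(β − φ')]
    = (4·42.9/20.9) · sin68.9°·cos20.3° / [1 − cos48.6°]
    = 8.211 · 0.8750 / 0.3387 = 21.21 m
FS = H_c / H = 21.21 / 13.2 = 1.607

FS = 1.61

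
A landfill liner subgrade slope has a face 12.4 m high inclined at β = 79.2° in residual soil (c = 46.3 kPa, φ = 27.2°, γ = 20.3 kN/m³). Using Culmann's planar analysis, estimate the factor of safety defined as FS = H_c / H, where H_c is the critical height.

FS = 1.67

H_c = (4c/γ) · sinβ cosφ / [1 − cos(β − φ)]
    = (4·46.3/20.3) · sin79.2°·cos27.2° / [1 − cos52.0°]
    = 9.123 · 0.8737 / 0.3843 = 20.74 m
FS = H_c / H = 20.74 / 12.4 = 1.672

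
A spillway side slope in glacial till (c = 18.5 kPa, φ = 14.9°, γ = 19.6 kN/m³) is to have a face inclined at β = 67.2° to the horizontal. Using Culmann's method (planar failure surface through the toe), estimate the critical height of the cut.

Culmann's analysis gives the critical failure plane at α_cr = (β + φ)/2 = (67.2 + 14.9)/2 = 41.1°, and the critical height
H_c = (4c/γ) · sinβ cosφ / [1 − cos(β − φ)]
    = (4·18.5/19.6) · sin67.2°·cos14.9° / [1 − cos(52.3°)]
    = 3.776 · 0.9219·0.9664 / [1 − 0.6115]
    = 3.776 · 0.8909 / 0.3885
    = 8.66 m

H_c = 8.66 m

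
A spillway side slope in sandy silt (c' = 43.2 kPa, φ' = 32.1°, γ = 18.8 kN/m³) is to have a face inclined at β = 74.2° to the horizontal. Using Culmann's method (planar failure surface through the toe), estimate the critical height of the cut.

Culmann's analysis gives the critical failure plane at α_cr = (β + φ')/2 = (74.2 + 32.1)/2 = 53.2°, and the critical height
H_c = (4c'/γ) · sinβ cosφ' / [1 − cos(β − φ')]
    = (4·43.2/18.8) · sin74.2°·cos32.1° / [1 − cos(42.1°)]
    = 9.191 · 0.9622·0.8471 / [1 − 0.7420]
    = 9.191 · 0.8151 / 0.2580
    = 29.04 m

H_c = 29.04 m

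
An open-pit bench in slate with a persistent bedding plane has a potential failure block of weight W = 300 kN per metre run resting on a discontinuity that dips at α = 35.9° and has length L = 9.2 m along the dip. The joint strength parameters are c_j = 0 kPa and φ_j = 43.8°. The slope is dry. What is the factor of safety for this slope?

Resolving the block weight along and normal to the plane and applying the Mohr–Coulomb strength on the joint:
N' = W cosα = 300·cos35.9° = 243.0 kN/m
Driving force T = W sinα = 300·sin35.9° = 175.9 kN/m
Resisting force R = c_j·L + N'·tanφ_j = 0·9.2 + 243.0·tan43.8° = 0.0 + 233.0 = 233.0 kN/m
FS = R / T = 233.0 / 175.9 = 1.325

FS = 1.32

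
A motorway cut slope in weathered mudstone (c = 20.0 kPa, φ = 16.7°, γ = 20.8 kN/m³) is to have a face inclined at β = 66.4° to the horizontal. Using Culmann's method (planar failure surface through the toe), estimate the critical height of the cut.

Culmann's analysis gives the critical failure plane at α_cr = (β + φ)/2 = (66.4 + 16.7)/2 = 41.6°, and the critical height
H_c = (4c/γ) · sinβ cosφ / [1 − cos(β − φ)]
    = (4·20.0/20.8) · sin66.4°·cos16.7° / [1 − cos(49.7°)]
    = 3.846 · 0.9164·0.9578 / [1 − 0.6468]
    = 3.846 · 0.8777 / 0.3532
    = 9.56 m

H_c = 9.56 m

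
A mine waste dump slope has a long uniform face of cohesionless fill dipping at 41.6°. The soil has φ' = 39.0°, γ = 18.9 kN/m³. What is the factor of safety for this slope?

FS = 0.91

For a dry cohesionless infinite slope the factor of safety is FS = tanφ' / tanβ.
FS = tan39.0° / tan41.6° = 0.8098 / 0.8878 = 0.912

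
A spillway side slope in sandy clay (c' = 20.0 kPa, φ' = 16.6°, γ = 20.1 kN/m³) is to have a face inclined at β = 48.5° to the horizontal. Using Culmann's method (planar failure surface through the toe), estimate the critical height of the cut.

Culmann's analysis gives the critical failure plane at α_cr = (β + φ')/2 = (48.5 + 16.6)/2 = 32.5°, and the critical height
H_c = (4c'/γ) · sinβ cosφ' / [1 − cos(β − φ')]
    = (4·20.0/20.1) · sin48.5°·cos16.6° / [1 − cos(31.9°)]
    = 3.980 · 0.7490·0.9583 / [1 − 0.8490]
    = 3.980 · 0.7177 / 0.1510
    = 18.91 m

H_c = 18.91 m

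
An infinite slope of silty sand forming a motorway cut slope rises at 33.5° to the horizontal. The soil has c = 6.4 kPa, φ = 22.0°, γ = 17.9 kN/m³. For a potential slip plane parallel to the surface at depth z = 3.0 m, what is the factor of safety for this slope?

FS = 0.87

For an infinite slope with a slip plane parallel to the surface (no pore pressure): FS = [c + γz cos²β tanφ] / [γz sinβ cosβ].
γz = 17.9·3.0 = 53.70 kN/m²
Numerator = 6.4 + 53.70·cos²33.5°·tan22.0° = 6.4 + 53.70·0.6954·0.4040 = 21.487 kPa
Denominator = 53.70·sin33.5°·cos33.5° = 53.70·0.5519·0.8339 = 24.716 kPa
FS = 21.487 / 24.716 = 0.869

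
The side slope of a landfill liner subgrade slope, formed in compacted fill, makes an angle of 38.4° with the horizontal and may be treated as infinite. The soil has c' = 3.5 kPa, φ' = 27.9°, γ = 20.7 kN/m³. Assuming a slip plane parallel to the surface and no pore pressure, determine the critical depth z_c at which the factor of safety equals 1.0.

z_c = 1.05 m

Setting FS = 1.00 in FS = [c' + γz cos²β tanφ'] / [γz sinβ cosβ] and solving for z:
z = c' / [γ cosβ (FS·sinβ − cosβ·tanφ')]
  = 3.5 / [20.7·cos38.4°·(1.00·sin38.4° − cos38.4°·tan27.9°)]
  = 3.5 / [20.7·0.7837·(1.00·0.6211 − 0.7837·0.5295)]
  = 3.5 / 3.3451 = 1.046 m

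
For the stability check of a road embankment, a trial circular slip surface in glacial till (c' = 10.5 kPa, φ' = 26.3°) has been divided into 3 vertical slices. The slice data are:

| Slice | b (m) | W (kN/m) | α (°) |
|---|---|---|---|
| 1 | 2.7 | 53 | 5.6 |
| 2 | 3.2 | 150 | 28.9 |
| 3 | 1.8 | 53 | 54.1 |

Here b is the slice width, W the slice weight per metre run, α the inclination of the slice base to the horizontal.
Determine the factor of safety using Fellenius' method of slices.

FS = 1.70

Ordinary method of slices: FS = Σ[c'·Δl_i + (W_i cosα_i)·tanφ'] / Σ W_i sinα_i, with Δl_i = b_i / cosα_i.
Slice 1: Δl = 2.7/cos5.6° = 2.713 m; N'_1 = 53·cos5.6° = 52.7; c'Δl = 28.49; W sinα = 5.2
Slice 2: Δl = 3.2/cos28.9° = 3.655 m; N'_2 = 150·cos28.9° = 131.3; c'Δl = 38.38; W sinα = 72.5
Slice 3: Δl = 1.8/cos54.1° = 3.070 m; N'_3 = 53·cos54.1° = 31.1; c'Δl = 32.23; W sinα = 42.9
Σc'Δl = 99.1 kN/m; ΣN' = 215.1 kN/m; ΣW sinα = 120.6 kN/m
Resisting = 99.1 + 215.1·tan26.3° = 99.1 + 106.3 = 205.4 kN/m
FS = 205.4 / 120.6 = 1.703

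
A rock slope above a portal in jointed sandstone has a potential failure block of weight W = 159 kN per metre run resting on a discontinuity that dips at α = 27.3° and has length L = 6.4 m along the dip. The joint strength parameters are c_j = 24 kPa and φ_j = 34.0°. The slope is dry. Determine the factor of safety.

FS = 3.41

Resolving the block weight along and normal to the plane and applying the Mohr–Coulomb strength on the joint:
N' = W cosα = 159·cos27.3° = 141.3 kN/m
Driving force T = W sinα = 159·sin27.3° = 72.9 kN/m
Resisting force R = c_j·L + N'·tanφ_j = 24·6.4 + 141.3·tan34.0° = 153.6 + 95.3 = 248.9 kN/m
FS = R / T = 248.9 / 72.9 = 3.413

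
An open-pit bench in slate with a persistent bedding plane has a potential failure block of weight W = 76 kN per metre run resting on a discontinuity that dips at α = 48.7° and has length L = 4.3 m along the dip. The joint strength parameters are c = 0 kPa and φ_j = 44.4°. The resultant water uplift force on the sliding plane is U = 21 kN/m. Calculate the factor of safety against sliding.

FS = 0.50

Resolving the block weight along and normal to the plane and applying the Mohr–Coulomb strength on the joint:
N' = W cosα − U = 76·cos48.7° − 21 = 29.2 kN/m
Driving force T = W sinα = 76·sin48.7° = 57.1 kN/m
Resisting force R = c·L + N'·tanφ_j = 0·4.3 + 29.2·tan44.4° = 0.0 + 28.6 = 28.6 kN/m
FS = R / T = 28.6 / 57.1 = 0.500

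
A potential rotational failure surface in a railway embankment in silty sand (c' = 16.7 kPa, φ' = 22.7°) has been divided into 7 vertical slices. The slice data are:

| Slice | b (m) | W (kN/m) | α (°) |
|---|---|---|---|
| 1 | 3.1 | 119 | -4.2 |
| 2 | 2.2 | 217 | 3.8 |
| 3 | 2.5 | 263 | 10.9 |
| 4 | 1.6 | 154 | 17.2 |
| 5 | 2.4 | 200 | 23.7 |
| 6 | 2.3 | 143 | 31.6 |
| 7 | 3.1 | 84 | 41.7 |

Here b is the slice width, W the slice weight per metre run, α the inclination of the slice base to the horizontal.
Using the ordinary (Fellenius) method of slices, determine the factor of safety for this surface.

Ordinary method of slices: FS = Σ[c'·Δl_i + (W_i cosα_i)·tanφ'] / Σ W_i sinα_i, with Δl_i = b_i / cosα_i.
Slice 1: Δl = 3.1/cos(-4.2°) = 3.108 m; N'_1 = 119·cos(-4.2°) = 118.7; c'Δl = 51.91; W sinα = -8.7
Slice 2: Δl = 2.2/cos3.8° = 2.205 m; N'_2 = 217·cos3.8° = 216.5; c'Δl = 36.82; W sinα = 14.4
Slice 3: Δl = 2.5/cos10.9° = 2.546 m; N'_3 = 263·cos10.9° = 258.3; c'Δl = 42.52; W sinα = 49.7
Slice 4: Δl = 1.6/cos17.2° = 1.675 m; N'_4 = 154·cos17.2° = 147.1; c'Δl = 27.97; W sinα = 45.5
Slice 5: Δl = 2.4/cos23.7° = 2.621 m; N'_5 = 200·cos23.7° = 183.1; c'Δl = 43.77; W sinα = 80.4
Slice 6: Δl = 2.3/cos31.6° = 2.700 m; N'_6 = 143·cos31.6° = 121.8; c'Δl = 45.10; W sinα = 74.9
Slice 7: Δl = 3.1/cos41.7° = 4.152 m; N'_7 = 84·cos41.7° = 62.7; c'Δl = 69.34; W sinα = 55.9
Σc'Δl = 317.4 kN/m; ΣN' = 1108.2 kN/m; ΣW sinα = 312.1 kN/m
Resisting = 317.4 + 1108.2·tan22.7° = 317.4 + 463.6 = 781.0 kN/m
FS = 781.0 / 312.1 = 2.502

FS = 2.50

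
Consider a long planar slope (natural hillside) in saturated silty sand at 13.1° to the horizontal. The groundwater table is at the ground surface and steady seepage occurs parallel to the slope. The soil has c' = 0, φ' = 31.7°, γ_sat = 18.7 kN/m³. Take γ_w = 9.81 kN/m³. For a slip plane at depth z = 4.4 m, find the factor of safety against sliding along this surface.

With seepage parallel to the slope and the water table at the surface, the effective normal stress on the slip plane uses the buoyant unit weight γ' = γ_sat − γ_w while the driving shear stress uses γ_sat:
FS = [c' + γ' z cos²β tanφ'] / [γ_sat z sinβ cosβ]
(For c' = 0 this reduces to FS = (γ'/γ_sat)·tanφ'/tanβ.)
γ' = 18.7 − 9.81 = 8.89 kN/m³
Numerator = 0.0 + 8.89·4.4·cos²13.1°·tan31.7° = 0.0 + 8.89·4.4·0.9486·0.6176 = 22.917 kPa
Denominator = 18.7·4.4·sin13.1°·cos13.1° = 18.7·4.4·0.2267·0.9740 = 18.164 kPa
FS = 22.917 / 18.164 = 1.262

FS = 1.26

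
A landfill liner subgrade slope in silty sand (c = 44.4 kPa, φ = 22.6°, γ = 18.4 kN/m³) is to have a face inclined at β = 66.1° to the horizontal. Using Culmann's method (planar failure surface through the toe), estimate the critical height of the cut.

H_c = 29.67 m

Culmann's analysis gives the critical failure plane at α_cr = (β + φ)/2 = (66.1 + 22.6)/2 = 44.3°, and the critical height
H_c = (4c/γ) · sinβ cosφ / [1 − cos(β − φ)]
    = (4·44.4/18.4) · sin66.1°·cos22.6° / [1 − cos(43.5°)]
    = 9.652 · 0.9143·0.9232 / [1 − 0.7254]
    = 9.652 · 0.8440 / 0.2746
    = 29.67 m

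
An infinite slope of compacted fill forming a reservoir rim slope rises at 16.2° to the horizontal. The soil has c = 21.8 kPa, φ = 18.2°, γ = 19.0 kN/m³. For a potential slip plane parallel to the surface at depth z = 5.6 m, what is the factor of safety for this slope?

For an infinite slope with a slip plane parallel to the surface (no pore pressure): FS = [c + γz cos²β tanφ] / [γz sinβ cosβ].
γz = 19.0·5.6 = 106.40 kN/m²
Numerator = 21.8 + 106.40·cos²16.2°·tan18.2° = 21.8 + 106.40·0.9222·0.3288 = 54.060 kPa
Denominator = 106.40·sin16.2°·cos16.2° = 106.40·0.2790·0.9603 = 28.506 kPa
FS = 54.060 / 28.506 = 1.896

FS = 1.90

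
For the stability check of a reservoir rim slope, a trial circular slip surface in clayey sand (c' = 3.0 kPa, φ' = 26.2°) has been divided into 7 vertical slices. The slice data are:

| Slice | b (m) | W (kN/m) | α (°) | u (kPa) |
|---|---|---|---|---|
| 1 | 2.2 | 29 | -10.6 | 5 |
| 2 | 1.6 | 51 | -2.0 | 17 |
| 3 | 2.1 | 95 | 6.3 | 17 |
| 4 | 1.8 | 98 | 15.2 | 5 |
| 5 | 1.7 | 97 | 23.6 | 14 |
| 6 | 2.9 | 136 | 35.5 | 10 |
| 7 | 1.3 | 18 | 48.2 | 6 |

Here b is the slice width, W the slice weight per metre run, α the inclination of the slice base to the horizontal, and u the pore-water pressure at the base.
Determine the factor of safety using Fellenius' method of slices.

Ordinary method of slices: FS = Σ[c'·Δl_i + (W_i cosα_i − u_i·Δl_i)·tanφ'] / Σ W_i sinα_i, with Δl_i = b_i / cosα_i.
Slice 1: Δl = 2.2/cos(-10.6°) = 2.238 m; N'_1 = 29·cos(-10.6°) − 5·2.238 = 17.3; c'Δl = 6.71; W sinα = -5.3
Slice 2: Δl = 1.6/cos(-2.0°) = 1.601 m; N'_2 = 51·cos(-2.0°) − 17·1.601 = 23.8; c'Δl = 4.80; W sinα = -1.8
Slice 3: Δl = 2.1/cos6.3° = 2.113 m; N'_3 = 95·cos6.3° − 17·2.113 = 58.5; c'Δl = 6.34; W sinα = 10.4
Slice 4: Δl = 1.8/cos15.2° = 1.865 m; N'_4 = 98·cos15.2° − 5·1.865 = 85.2; c'Δl = 5.60; W sinα = 25.7
Slice 5: Δl = 1.7/cos23.6° = 1.855 m; N'_5 = 97·cos23.6° − 14·1.855 = 62.9; c'Δl = 5.57; W sinα = 38.8
Slice 6: Δl = 2.9/cos35.5° = 3.562 m; N'_6 = 136·cos35.5° − 10·3.562 = 75.1; c'Δl = 10.69; W sinα = 79.0
Slice 7: Δl = 1.3/cos48.2° = 1.950 m; N'_7 = 18·cos48.2° − 6·1.950 = 0.3; c'Δl = 5.85; W sinα = 13.4
Σc'Δl = 45.6 kN/m; ΣN' = 323.1 kN/m; ΣW sinα = 160.2 kN/m
Resisting = 45.6 + 323.1·tan26.2° = 45.6 + 159.0 = 204.6 kN/m
FS = 204.6 / 160.2 = 1.277

FS = 1.28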